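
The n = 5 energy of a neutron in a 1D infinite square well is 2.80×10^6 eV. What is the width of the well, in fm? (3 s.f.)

From E_n = n²h²/(8m_nL²), L = n·h/√(8m_nE_n).
E_5 = 2.80×10^6 eV = 4.486×10^-13 J, so L = 5·6.626×10^-34/√(8·1.675×10^-27·4.486×10^-13) = 4.27×10^-14 m = 42.7 fm.

L = 42.7 fm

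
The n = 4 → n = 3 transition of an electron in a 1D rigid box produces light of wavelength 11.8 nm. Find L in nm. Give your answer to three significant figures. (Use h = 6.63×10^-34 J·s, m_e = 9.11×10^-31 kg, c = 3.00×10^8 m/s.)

The photon carries ΔE = hc/λ = 6.63×10^-34·3.00×10^8/1.18×10^-8 m = 1.686×10^-17 J.
Since ΔE = (4² − 3²)E_1, E_1 = 2.409×10^-18 J, and L = h/√(8m_eE_1) = 1.58×10^-10 m = 0.158 nm.

L = 0.158 nm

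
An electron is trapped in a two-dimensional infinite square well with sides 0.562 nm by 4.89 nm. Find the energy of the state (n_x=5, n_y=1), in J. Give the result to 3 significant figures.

E = 4.77×10^-18 J

For a 2D rectangular well E = (h²/8m_e)·Σ n_i²/L_i² = (6.626×10^-34)²/(8·9.109×10^-31) · [5²/(0.562 nm)² + 1²/(4.89 nm)²].
Evaluating gives E = 4.77×10^-18 J.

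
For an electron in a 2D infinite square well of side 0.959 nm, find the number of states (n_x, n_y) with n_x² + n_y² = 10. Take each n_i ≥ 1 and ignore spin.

degeneracy = 2

The level has n_x² + n_y² = 10. The ordered positive-integer solutions are (1, 3), (3, 1).
That gives 2 states.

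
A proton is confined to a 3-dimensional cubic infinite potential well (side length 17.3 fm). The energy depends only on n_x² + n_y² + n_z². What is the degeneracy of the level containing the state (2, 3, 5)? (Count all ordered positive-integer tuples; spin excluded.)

degeneracy = 9

The level has n_x² + n_y² + n_z² = 38. The ordered positive-integer solutions are (1, 1, 6), (1, 6, 1), (2, 3, 5), (2, 5, 3), (3, 2, 5), (3, 5, 2), (5, 2, 3), (5, 3, 2), (6, 1, 1).
That gives 9 states.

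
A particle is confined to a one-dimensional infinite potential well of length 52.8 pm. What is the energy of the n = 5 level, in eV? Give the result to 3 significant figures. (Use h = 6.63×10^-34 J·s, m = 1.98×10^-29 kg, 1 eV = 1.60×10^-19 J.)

E_5 = 156 eV

For an infinite well E_n = n²h²/(8mL²), so E_1 = h²/(8mL²) = (6.63×10^-34)²/(8·1.98×10^-29·(5.28×10^-11 m)²) = 9.954×10^-19 J.
Then E_5 = 5²·E_1 = 25·9.954×10^-19 J = 2.488×10^-17 J.
Converting, E_5 = 2.488×10^-17 J / (1.60×10^-19 J/eV) = 156 eV.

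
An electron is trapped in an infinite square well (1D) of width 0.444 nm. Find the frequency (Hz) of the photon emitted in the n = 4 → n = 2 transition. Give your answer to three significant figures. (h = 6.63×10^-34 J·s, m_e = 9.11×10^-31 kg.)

E_1 = h²/(8m_eL²) = 3.060×10^-19 J and ΔE = (4² − 2²)E_1 = 3.672×10^-18 J.
f = ΔE/h = 3.672×10^-18/6.63×10^-34 = 5.54×10^15 Hz.

f = 5.54×10^15 Hz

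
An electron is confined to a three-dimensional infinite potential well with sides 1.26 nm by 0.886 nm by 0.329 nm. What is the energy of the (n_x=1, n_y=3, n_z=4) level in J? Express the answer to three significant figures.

For a 3D rectangular well E = (h²/8m_e)·Σ n_i²/L_i² = (6.626×10^-34)²/(8·9.109×10^-31) · [1²/(1.26 nm)² + 3²/(0.886 nm)² + 4²/(0.329 nm)²].
Evaluating gives E = 9.63×10^-18 J.

E = 9.63×10^-18 J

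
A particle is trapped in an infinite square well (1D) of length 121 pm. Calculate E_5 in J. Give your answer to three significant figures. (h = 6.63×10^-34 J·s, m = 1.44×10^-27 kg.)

E_5 = 6.52×10^-20 J

For an infinite well E_n = n²h²/(8mL²), so E_1 = h²/(8mL²) = (6.63×10^-34)²/(8·1.44×10^-27·(1.21×10^-10 m)²) = 2.606×10^-21 J.
Then E_5 = 5²·E_1 = 25·2.606×10^-21 J = 6.52×10^-20 J.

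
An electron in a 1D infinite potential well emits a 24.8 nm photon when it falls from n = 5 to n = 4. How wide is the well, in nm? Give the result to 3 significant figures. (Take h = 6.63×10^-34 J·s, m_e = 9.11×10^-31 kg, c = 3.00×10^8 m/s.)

The photon carries ΔE = hc/λ = 6.63×10^-34·3.00×10^8/2.48×10^-8 m = 8.020×10^-18 J.
Since ΔE = (5² − 4²)E_1, E_1 = 8.911×10^-19 J, and L = h/√(8m_eE_1) = 2.60×10^-10 m = 0.260 nm.

L = 0.260 nm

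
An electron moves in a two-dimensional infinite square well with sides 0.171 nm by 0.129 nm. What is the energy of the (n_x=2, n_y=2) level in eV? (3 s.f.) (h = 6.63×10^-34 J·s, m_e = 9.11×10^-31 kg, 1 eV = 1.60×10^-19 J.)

E = 142 eV

For a 2D rectangular well E = (h²/8m_e)·Σ n_i²/L_i² = (6.63×10^-34)²/(8·9.11×10^-31) · [2²/(0.171 nm)² + 2²/(0.129 nm)²].
Evaluating gives E = 2.275×10^-17 J = 142 eV.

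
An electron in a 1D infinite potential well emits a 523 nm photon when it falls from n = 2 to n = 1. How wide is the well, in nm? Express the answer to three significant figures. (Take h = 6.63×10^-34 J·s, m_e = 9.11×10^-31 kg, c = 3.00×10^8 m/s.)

L = 0.690 nm

The photon carries ΔE = hc/λ = 6.63×10^-34·3.00×10^8/5.23×10^-7 m = 3.803×10^-19 J.
Since ΔE = (2² − 1²)E_1, E_1 = 1.268×10^-19 J, and L = h/√(8m_eE_1) = 6.90×10^-10 m = 0.690 nm.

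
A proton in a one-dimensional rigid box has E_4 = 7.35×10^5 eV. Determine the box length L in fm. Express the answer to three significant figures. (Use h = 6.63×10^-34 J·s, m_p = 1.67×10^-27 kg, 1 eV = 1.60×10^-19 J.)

L = 66.9 fm

From E_n = n²h²/(8m_pL²), L = n·h/√(8m_pE_n).
E_4 = 7.35×10^5 eV = 1.176×10^-13 J, so L = 4·6.63×10^-34/√(8·1.67×10^-27·1.176×10^-13) = 6.69×10^-14 m = 66.9 fm.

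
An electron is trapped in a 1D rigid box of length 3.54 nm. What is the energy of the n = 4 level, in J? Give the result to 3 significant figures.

E_4 = 7.69×10^-20 J

For an infinite well E_n = n²h²/(8m_eL²), so E_1 = h²/(8m_eL²) = (6.626×10^-34)²/(8·9.109×10^-31·(3.54×10^-9 m)²) = 4.808×10^-21 J.
Then E_4 = 4²·E_1 = 16·4.808×10^-21 J = 7.69×10^-20 J.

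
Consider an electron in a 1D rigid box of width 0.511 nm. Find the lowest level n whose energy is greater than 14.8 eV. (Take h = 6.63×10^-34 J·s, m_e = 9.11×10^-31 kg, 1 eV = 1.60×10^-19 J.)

E_1 = h²/(8m_eL²) = 2.310×10^-19 J = 1.444 eV.
Need n² > 14.8/1.444 = 10.25, i.e. n > 3.202.
The smallest integer satisfying this is n = 4.

n = 4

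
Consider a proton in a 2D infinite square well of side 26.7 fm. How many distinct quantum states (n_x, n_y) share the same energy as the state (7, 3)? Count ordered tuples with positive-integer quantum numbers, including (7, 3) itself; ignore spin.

degeneracy = 2

The level has n_x² + n_y² = 58. The ordered positive-integer solutions are (3, 7), (7, 3).
That gives 2 states.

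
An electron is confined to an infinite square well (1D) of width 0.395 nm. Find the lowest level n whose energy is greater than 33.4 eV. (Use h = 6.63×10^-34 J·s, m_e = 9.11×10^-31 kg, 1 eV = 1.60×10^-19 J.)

E_1 = h²/(8m_eL²) = 3.866×10^-19 J = 2.416 eV.
Need n² > 33.4/2.416 = 13.82, i.e. n > 3.718.
The smallest integer satisfying this is n = 4.

n = 4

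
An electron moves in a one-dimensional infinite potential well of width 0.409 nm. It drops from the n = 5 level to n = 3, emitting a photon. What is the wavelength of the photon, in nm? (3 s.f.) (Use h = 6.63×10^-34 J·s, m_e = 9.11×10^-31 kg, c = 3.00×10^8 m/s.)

E_1 = h²/(8m_eL²) = 3.606×10^-19 J, so ΔE = (5² − 3²)E_1 = 5.770×10^-18 J.
λ = hc/ΔE = (6.63×10^-34·3.00×10^8)/5.770×10^-18 = 3.45×10^-8 m = 34.5 nm.

λ = 34.5 nm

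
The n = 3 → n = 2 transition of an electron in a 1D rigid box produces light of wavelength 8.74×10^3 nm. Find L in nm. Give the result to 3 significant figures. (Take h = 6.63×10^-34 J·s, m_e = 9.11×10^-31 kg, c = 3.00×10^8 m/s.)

The photon carries ΔE = hc/λ = 6.63×10^-34·3.00×10^8/8.74×10^-6 m = 2.276×10^-20 J.
Since ΔE = (3² − 2²)E_1, E_1 = 4.552×10^-21 J, and L = h/√(8m_eE_1) = 3.64×10^-9 m = 3.64 nm.

L = 3.64 nm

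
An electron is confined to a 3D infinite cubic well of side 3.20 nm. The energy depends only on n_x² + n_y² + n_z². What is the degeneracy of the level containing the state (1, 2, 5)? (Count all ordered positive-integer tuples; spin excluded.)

The level has n_x² + n_y² + n_z² = 30. The ordered positive-integer solutions are (1, 2, 5), (1, 5, 2), (2, 1, 5), (2, 5, 1), (5, 1, 2), (5, 2, 1).
That gives 6 states.

degeneracy = 6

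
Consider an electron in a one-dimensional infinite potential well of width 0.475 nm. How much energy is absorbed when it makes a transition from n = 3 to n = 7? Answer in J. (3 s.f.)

E_1 = h²/(8m_eL²) = 2.670×10^-19 J.
|ΔE| = |3² − 7²|·E_1 = 40·2.670×10^-19 J = 1.07×10^-17 J.

|ΔE| = 1.07×10^-17 J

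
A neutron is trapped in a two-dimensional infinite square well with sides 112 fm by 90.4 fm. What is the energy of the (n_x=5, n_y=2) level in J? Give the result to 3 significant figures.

E = 8.13×10^-14 J

For a 2D rectangular well E = (h²/8m_n)·Σ n_i²/L_i² = (6.626×10^-34)²/(8·1.675×10^-27) · [5²/(112 fm)² + 2²/(90.4 fm)²].
Evaluating gives E = 8.13×10^-14 J.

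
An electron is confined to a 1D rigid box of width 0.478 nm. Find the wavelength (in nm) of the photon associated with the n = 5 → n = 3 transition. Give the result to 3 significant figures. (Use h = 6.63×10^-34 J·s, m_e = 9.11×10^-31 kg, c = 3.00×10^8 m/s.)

λ = 47.1 nm

E_1 = h²/(8m_eL²) = 2.640×10^-19 J, so ΔE = (5² − 3²)E_1 = 4.224×10^-18 J.
λ = hc/ΔE = (6.63×10^-34·3.00×10^8)/4.224×10^-18 = 4.71×10^-8 m = 47.1 nm.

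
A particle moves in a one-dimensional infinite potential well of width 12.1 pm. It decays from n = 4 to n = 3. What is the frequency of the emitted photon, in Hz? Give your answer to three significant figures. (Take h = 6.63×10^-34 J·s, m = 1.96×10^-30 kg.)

f = 2.02×10^18 Hz

E_1 = h²/(8mL²) = 1.915×10^-16 J and ΔE = (4² − 3²)E_1 = 1.340×10^-15 J.
f = ΔE/h = 1.340×10^-15/6.63×10^-34 = 2.02×10^18 Hz.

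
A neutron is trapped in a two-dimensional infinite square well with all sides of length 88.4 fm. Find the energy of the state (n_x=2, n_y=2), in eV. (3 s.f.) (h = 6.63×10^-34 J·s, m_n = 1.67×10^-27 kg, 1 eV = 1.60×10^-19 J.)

E = 2.11×10^5 eV

For a 2D rectangular well E = (h²/8m_n)·Σ n_i²/L_i² = (6.63×10^-34)²/(8·1.67×10^-27) · [2²/(88.4 fm)² + 2²/(88.4 fm)²].
Evaluating gives E = 3.368×10^-14 J = 2.11×10^5 eV.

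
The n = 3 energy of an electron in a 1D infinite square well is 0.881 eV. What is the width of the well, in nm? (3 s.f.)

L = 1.96 nm

From E_n = n²h²/(8m_eL²), L = n·h/√(8m_eE_n).
E_3 = 0.881 eV = 1.411×10^-19 J, so L = 3·6.626×10^-34/√(8·9.109×10^-31·1.411×10^-19) = 1.96×10^-9 m = 1.96 nm.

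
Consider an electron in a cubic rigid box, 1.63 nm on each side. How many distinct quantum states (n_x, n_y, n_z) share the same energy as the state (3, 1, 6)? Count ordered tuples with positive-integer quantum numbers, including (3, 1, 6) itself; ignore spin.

The level has n_x² + n_y² + n_z² = 46. The ordered positive-integer solutions are (1, 3, 6), (1, 6, 3), (3, 1, 6), (3, 6, 1), (6, 1, 3), (6, 3, 1).
That gives 6 states.

degeneracy = 6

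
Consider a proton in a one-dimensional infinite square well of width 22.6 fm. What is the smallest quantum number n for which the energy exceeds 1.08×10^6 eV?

E_1 = h²/(8m_pL²) = 6.422×10^-14 J = 4.009×10^5 eV.
Need n² > 1.08×10^6/4.009×10^5 = 2.694, i.e. n > 1.641.
The smallest integer satisfying this is n = 2.

n = 2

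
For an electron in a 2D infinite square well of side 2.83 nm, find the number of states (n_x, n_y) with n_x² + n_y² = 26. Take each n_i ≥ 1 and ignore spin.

The level has n_x² + n_y² = 26. The ordered positive-integer solutions are (1, 5), (5, 1).
That gives 2 states.

degeneracy = 2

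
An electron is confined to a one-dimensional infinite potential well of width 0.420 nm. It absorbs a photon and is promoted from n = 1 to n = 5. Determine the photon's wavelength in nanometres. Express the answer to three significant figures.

λ = 24.2 nm

E_1 = h²/(8m_eL²) = 3.415×10^-19 J, so ΔE = (5² − 1²)E_1 = 8.196×10^-18 J.
λ = hc/ΔE = (6.626×10^-34·2.998×10^8)/8.196×10^-18 = 2.42×10^-8 m = 24.2 nm.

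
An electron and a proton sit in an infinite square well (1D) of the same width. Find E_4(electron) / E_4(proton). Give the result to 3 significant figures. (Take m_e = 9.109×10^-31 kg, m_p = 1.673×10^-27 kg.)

E_n ∝ 1/m at fixed n and L, so the ratio is m_p/m_e = 1.673×10^-27/9.109×10^-31 = 1.84×10^3.

1.84×10^3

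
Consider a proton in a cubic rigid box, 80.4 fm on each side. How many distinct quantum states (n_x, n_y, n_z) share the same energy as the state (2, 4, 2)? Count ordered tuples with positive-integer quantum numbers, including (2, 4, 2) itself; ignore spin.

The level has n_x² + n_y² + n_z² = 24. The ordered positive-integer solutions are (2, 2, 4), (2, 4, 2), (4, 2, 2).
That gives 3 states.

degeneracy = 3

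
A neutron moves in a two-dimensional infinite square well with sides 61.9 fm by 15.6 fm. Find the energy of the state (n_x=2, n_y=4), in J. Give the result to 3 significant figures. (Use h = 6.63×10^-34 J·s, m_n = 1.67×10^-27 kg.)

E = 2.20×10^-12 J

For a 2D rectangular well E = (h²/8m_n)·Σ n_i²/L_i² = (6.63×10^-34)²/(8·1.67×10^-27) · [2²/(61.9 fm)² + 4²/(15.6 fm)²].
Evaluating gives E = 2.20×10^-12 J.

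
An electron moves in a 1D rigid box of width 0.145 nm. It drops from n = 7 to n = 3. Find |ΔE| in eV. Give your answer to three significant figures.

E_1 = h²/(8m_eL²) = 2.866×10^-18 J.
|ΔE| = |7² − 3²|·E_1 = 40·2.866×10^-18 J = 1.146×10^-16 J = 715 eV.

|ΔE| = 715 eV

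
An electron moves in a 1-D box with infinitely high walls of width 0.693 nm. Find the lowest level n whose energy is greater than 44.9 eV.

E_1 = h²/(8m_eL²) = 1.255×10^-19 J = 0.7834 eV.
Need n² > 44.9/0.7834 = 57.31, i.e. n > 7.570.
The smallest integer satisfying this is n = 8.

n = 8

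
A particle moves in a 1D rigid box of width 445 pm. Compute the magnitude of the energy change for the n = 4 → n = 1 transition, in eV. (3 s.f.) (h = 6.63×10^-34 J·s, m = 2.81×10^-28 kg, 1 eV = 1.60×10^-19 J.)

E_1 = h²/(8mL²) = 9.874×10^-22 J.
|ΔE| = |4² − 1²|·E_1 = 15·9.874×10^-22 J = 1.481×10^-20 J = 0.0926 eV.

|ΔE| = 0.0926 eV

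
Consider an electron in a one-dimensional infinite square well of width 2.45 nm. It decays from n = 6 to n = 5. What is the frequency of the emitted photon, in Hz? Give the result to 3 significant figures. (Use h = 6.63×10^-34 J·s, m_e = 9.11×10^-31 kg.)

f = 1.67×10^14 Hz

E_1 = h²/(8m_eL²) = 1.005×10^-20 J and ΔE = (6² − 5²)E_1 = 1.105×10^-19 J.
f = ΔE/h = 1.105×10^-19/6.63×10^-34 = 1.67×10^14 Hz.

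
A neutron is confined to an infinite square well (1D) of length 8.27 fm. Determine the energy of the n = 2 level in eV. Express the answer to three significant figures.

For an infinite well E_n = n²h²/(8m_nL²), so E_1 = h²/(8m_nL²) = (6.626×10^-34)²/(8·1.675×10^-27·(8.27×10^-15 m)²) = 4.791×10^-13 J.
Then E_2 = 2²·E_1 = 4·4.791×10^-13 J = 1.916×10^-12 J.
Converting, E_2 = 1.916×10^-12 J / (1.602×10^-19 J/eV) = 1.20×10^7 eV.

E_2 = 1.20×10^7 eV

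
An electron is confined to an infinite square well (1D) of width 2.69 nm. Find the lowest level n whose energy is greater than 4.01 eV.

n = 9

E_1 = h²/(8m_eL²) = 8.326×10^-21 J = 0.05197 eV.
Need n² > 4.01/0.05197 = 77.16, i.e. n > 8.784.
The smallest integer satisfying this is n = 9.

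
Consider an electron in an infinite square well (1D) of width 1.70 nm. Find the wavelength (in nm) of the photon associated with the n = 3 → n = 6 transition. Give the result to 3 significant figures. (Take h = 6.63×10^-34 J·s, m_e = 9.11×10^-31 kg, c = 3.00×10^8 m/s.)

λ = 353 nm

E_1 = h²/(8m_eL²) = 2.087×10^-20 J, so ΔE = (6² − 3²)E_1 = 5.635×10^-19 J.
λ = hc/ΔE = (6.63×10^-34·3.00×10^8)/5.635×10^-19 = 3.53×10^-7 m = 353 nm.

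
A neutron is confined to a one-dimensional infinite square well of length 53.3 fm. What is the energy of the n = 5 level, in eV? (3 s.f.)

E_5 = 1.80×10^6 eV

For an infinite well E_n = n²h²/(8m_nL²), so E_1 = h²/(8m_nL²) = (6.626×10^-34)²/(8·1.675×10^-27·(5.33×10^-14 m)²) = 1.153×10^-14 J.
Then E_5 = 5²·E_1 = 25·1.153×10^-14 J = 2.882×10^-13 J.
Converting, E_5 = 2.882×10^-13 J / (1.602×10^-19 J/eV) = 1.80×10^6 eV.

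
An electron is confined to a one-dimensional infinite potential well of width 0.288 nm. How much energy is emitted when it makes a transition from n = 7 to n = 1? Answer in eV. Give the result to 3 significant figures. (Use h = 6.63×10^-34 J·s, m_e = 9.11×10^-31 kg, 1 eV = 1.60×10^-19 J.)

E_1 = h²/(8m_eL²) = 7.272×10^-19 J.
|ΔE| = |7² − 1²|·E_1 = 48·7.272×10^-19 J = 3.491×10^-17 J = 218 eV.

|ΔE| = 218 eV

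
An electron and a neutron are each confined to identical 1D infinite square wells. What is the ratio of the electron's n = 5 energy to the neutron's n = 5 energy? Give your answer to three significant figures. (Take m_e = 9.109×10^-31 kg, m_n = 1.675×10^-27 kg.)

E_n ∝ 1/m at fixed n and L, so the ratio is m_n/m_e = 1.675×10^-27/9.109×10^-31 = 1.84×10^3.

1.84×10^3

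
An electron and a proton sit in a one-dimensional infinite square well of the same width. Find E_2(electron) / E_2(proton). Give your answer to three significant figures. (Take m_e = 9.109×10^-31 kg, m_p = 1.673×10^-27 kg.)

1.84×10^3

E_n ∝ 1/m at fixed n and L, so the ratio is m_p/m_e = 1.673×10^-27/9.109×10^-31 = 1.84×10^3.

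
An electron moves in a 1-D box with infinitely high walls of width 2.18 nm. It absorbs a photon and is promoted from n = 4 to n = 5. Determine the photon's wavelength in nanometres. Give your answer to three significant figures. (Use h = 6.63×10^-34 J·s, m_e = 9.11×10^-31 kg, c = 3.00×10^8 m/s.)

λ = 1.74×10^3 nm

E_1 = h²/(8m_eL²) = 1.269×10^-20 J, so ΔE = (5² − 4²)E_1 = 1.142×10^-19 J.
λ = hc/ΔE = (6.63×10^-34·3.00×10^8)/1.142×10^-19 = 1.74×10^-6 m = 1.74×10^3 nm.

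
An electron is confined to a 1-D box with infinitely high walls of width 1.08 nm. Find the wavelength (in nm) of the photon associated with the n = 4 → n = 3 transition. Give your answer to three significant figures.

E_1 = h²/(8m_eL²) = 5.165×10^-20 J, so ΔE = (4² − 3²)E_1 = 3.616×10^-19 J.
λ = hc/ΔE = (6.626×10^-34·2.998×10^8)/3.616×10^-19 = 5.49×10^-7 m = 549 nm.

λ = 549 nm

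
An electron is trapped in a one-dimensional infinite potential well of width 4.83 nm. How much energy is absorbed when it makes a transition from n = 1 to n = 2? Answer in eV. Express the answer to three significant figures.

E_1 = h²/(8m_eL²) = 2.583×10^-21 J.
|ΔE| = |1² − 2²|·E_1 = 3·2.583×10^-21 J = 7.749×10^-21 J = 0.0484 eV.

|ΔE| = 0.0484 eV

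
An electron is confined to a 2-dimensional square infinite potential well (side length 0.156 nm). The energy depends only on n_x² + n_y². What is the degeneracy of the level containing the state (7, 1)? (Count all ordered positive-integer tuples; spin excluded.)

The level has n_x² + n_y² = 50. The ordered positive-integer solutions are (1, 7), (5, 5), (7, 1).
That gives 3 states.

degeneracy = 3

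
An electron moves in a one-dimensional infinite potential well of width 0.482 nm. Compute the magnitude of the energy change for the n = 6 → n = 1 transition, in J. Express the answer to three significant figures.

|ΔE| = 9.08×10^-18 J

E_1 = h²/(8m_eL²) = 2.593×10^-19 J.
|ΔE| = |6² − 1²|·E_1 = 35·2.593×10^-19 J = 9.08×10^-18 J.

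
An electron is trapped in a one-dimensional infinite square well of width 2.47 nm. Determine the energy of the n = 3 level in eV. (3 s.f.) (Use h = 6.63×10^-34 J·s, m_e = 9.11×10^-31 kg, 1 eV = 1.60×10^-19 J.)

For an infinite well E_n = n²h²/(8m_eL²), so E_1 = h²/(8m_eL²) = (6.63×10^-34)²/(8·9.11×10^-31·(2.47×10^-9 m)²) = 9.886×10^-21 J.
Then E_3 = 3²·E_1 = 9·9.886×10^-21 J = 8.897×10^-20 J.
Converting, E_3 = 8.897×10^-20 J / (1.60×10^-19 J/eV) = 0.556 eV.

E_3 = 0.556 eV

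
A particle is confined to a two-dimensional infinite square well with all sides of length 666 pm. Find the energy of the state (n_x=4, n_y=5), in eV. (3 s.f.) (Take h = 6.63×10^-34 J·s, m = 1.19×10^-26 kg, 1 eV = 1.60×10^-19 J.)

For a 2D rectangular well E = (h²/8m)·Σ n_i²/L_i² = (6.63×10^-34)²/(8·1.19×10^-26) · [4²/(666 pm)² + 5²/(666 pm)²].
Evaluating gives E = 4.268×10^-22 J = 0.00267 eV.

E = 0.00267 eV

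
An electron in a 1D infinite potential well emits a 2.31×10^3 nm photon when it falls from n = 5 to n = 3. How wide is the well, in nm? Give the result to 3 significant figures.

L = 3.35 nm

The photon carries ΔE = hc/λ = 6.626×10^-34·2.998×10^8/2.31×10^-6 m = 8.599×10^-20 J.
Since ΔE = (5² − 3²)E_1, E_1 = 5.374×10^-21 J, and L = h/√(8m_eE_1) = 3.35×10^-9 m = 3.35 nm.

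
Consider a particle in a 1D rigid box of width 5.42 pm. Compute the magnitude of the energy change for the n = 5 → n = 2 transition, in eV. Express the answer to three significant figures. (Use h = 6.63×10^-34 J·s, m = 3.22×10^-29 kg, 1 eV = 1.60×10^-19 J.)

|ΔE| = 7.62×10^3 eV

E_1 = h²/(8mL²) = 5.809×10^-17 J.
|ΔE| = |5² − 2²|·E_1 = 21·5.809×10^-17 J = 1.220×10^-15 J = 7.62×10^3 eV.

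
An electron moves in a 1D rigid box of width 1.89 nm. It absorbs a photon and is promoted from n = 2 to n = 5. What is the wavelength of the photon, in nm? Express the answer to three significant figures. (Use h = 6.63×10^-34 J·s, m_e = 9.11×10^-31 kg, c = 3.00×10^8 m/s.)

E_1 = h²/(8m_eL²) = 1.688×10^-20 J, so ΔE = (5² − 2²)E_1 = 3.545×10^-19 J.
λ = hc/ΔE = (6.63×10^-34·3.00×10^8)/3.545×10^-19 = 5.61×10^-7 m = 561 nm.

λ = 561 nm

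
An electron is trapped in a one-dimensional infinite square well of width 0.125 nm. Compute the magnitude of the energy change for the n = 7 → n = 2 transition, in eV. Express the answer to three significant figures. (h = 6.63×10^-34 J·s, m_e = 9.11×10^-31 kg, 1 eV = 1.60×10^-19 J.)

|ΔE| = 1.09×10^3 eV

E_1 = h²/(8m_eL²) = 3.860×10^-18 J.
|ΔE| = |7² − 2²|·E_1 = 45·3.860×10^-18 J = 1.737×10^-16 J = 1.09×10^3 eV.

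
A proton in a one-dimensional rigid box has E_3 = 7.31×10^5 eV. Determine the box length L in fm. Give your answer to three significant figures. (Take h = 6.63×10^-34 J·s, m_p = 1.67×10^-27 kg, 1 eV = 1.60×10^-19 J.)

L = 50.3 fm

From E_n = n²h²/(8m_pL²), L = n·h/√(8m_pE_n).
E_3 = 7.31×10^5 eV = 1.170×10^-13 J, so L = 3·6.63×10^-34/√(8·1.67×10^-27·1.170×10^-13) = 5.03×10^-14 m = 50.3 fm.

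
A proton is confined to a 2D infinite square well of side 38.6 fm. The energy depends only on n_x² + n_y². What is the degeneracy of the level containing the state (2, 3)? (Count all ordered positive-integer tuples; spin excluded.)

degeneracy = 2

The level has n_x² + n_y² = 13. The ordered positive-integer solutions are (2, 3), (3, 2).
That gives 2 states.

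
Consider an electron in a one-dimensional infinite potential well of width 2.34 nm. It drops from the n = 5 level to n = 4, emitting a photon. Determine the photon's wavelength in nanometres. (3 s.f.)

λ = 2.01×10^3 nm

E_1 = h²/(8m_eL²) = 1.100×10^-20 J, so ΔE = (5² − 4²)E_1 = 9.900×10^-20 J.
λ = hc/ΔE = (6.626×10^-34·2.998×10^8)/9.900×10^-20 = 2.01×10^-6 m = 2.01×10^3 nm.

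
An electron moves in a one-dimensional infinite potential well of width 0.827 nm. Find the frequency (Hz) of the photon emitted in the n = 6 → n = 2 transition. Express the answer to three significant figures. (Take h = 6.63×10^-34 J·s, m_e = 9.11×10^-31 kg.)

E_1 = h²/(8m_eL²) = 8.819×10^-20 J and ΔE = (6² − 2²)E_1 = 2.822×10^-18 J.
f = ΔE/h = 2.822×10^-18/6.63×10^-34 = 4.26×10^15 Hz.

f = 4.26×10^15 Hz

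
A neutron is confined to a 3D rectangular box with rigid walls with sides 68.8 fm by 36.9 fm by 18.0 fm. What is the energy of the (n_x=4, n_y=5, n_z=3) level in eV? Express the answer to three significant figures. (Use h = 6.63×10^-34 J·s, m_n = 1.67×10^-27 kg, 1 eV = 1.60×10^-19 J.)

For a 3D rectangular well E = (h²/8m_n)·Σ n_i²/L_i² = (6.63×10^-34)²/(8·1.67×10^-27) · [4²/(68.8 fm)² + 5²/(36.9 fm)² + 3²/(18.0 fm)²].
Evaluating gives E = 1.629×10^-12 J = 1.02×10^7 eV.

E = 1.02×10^7 eV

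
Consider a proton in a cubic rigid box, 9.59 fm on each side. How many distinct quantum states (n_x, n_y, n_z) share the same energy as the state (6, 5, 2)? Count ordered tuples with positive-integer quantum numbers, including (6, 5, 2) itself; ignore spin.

degeneracy = 6

The level has n_x² + n_y² + n_z² = 65. The ordered positive-integer solutions are (2, 5, 6), (2, 6, 5), (5, 2, 6), (5, 6, 2), (6, 2, 5), (6, 5, 2).
That gives 6 states.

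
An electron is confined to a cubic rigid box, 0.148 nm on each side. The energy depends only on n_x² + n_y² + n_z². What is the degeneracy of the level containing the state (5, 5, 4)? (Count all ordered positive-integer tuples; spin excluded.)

degeneracy = 12

The level has n_x² + n_y² + n_z² = 66. The ordered positive-integer solutions are (1, 1, 8), (1, 4, 7), (1, 7, 4), (1, 8, 1), (4, 1, 7), (4, 5, 5), (4, 7, 1), (5, 4, 5), (5, 5, 4), (7, 1, 4), (7, 4, 1), (8, 1, 1).
That gives 12 states.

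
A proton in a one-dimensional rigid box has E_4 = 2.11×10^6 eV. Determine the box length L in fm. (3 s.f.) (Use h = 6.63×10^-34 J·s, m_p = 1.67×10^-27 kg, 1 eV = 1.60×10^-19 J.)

From E_n = n²h²/(8m_pL²), L = n·h/√(8m_pE_n).
E_4 = 2.11×10^6 eV = 3.376×10^-13 J, so L = 4·6.63×10^-34/√(8·1.67×10^-27·3.376×10^-13) = 3.95×10^-14 m = 39.5 fm.

L = 39.5 fm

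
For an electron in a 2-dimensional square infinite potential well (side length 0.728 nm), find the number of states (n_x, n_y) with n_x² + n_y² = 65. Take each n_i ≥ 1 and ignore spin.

degeneracy = 4

The level has n_x² + n_y² = 65. The ordered positive-integer solutions are (1, 8), (4, 7), (7, 4), (8, 1).
That gives 4 states.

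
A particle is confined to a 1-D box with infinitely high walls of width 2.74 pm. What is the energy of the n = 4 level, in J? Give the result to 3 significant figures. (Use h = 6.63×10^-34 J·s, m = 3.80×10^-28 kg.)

For an infinite well E_n = n²h²/(8mL²), so E_1 = h²/(8mL²) = (6.63×10^-34)²/(8·3.80×10^-28·(2.74×10^-12 m)²) = 1.926×10^-17 J.
Then E_4 = 4²·E_1 = 16·1.926×10^-17 J = 3.08×10^-16 J.

E_4 = 3.08×10^-16 J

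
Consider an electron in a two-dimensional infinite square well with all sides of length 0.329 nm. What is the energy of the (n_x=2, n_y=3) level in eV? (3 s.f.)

E = 45.2 eV

For a 2D rectangular well E = (h²/8m_e)·Σ n_i²/L_i² = (6.626×10^-34)²/(8·9.109×10^-31) · [2²/(0.329 nm)² + 3²/(0.329 nm)²].
Evaluating gives E = 7.236×10^-18 J = 45.2 eV.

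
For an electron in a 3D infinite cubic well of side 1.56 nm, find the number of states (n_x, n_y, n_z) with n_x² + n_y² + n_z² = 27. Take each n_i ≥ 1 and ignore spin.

degeneracy = 4

The level has n_x² + n_y² + n_z² = 27. The ordered positive-integer solutions are (1, 1, 5), (1, 5, 1), (3, 3, 3), (5, 1, 1).
That gives 4 states.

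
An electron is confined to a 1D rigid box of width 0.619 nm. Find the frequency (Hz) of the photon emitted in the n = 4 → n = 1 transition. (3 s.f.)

E_1 = h²/(8m_eL²) = 1.572×10^-19 J and ΔE = (4² − 1²)E_1 = 2.358×10^-18 J.
f = ΔE/h = 2.358×10^-18/6.626×10^-34 = 3.56×10^15 Hz.

f = 3.56×10^15 Hz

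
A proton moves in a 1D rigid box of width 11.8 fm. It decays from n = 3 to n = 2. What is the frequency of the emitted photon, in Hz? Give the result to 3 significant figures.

f = 1.78×10^21 Hz

E_1 = h²/(8m_pL²) = 2.356×10^-13 J and ΔE = (3² − 2²)E_1 = 1.178×10^-12 J.
f = ΔE/h = 1.178×10^-12/6.626×10^-34 = 1.78×10^21 Hz.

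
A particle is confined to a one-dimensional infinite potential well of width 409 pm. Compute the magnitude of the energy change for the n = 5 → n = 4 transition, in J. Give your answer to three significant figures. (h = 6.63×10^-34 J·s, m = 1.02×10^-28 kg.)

|ΔE| = 2.90×10^-20 J

E_1 = h²/(8mL²) = 3.220×10^-21 J.
|ΔE| = |5² − 4²|·E_1 = 9·3.220×10^-21 J = 2.90×10^-20 J.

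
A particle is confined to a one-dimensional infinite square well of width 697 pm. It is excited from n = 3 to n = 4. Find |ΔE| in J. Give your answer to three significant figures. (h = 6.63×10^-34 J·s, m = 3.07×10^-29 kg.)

|ΔE| = 2.58×10^-20 J

E_1 = h²/(8mL²) = 3.684×10^-21 J.
|ΔE| = |3² − 4²|·E_1 = 7·3.684×10^-21 J = 2.58×10^-20 J.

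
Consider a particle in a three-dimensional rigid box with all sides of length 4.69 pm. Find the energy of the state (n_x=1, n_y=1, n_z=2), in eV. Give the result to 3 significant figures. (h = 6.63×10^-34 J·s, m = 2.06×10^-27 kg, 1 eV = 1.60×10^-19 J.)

E = 45.5 eV

For a 3D rectangular well E = (h²/8m)·Σ n_i²/L_i² = (6.63×10^-34)²/(8·2.06×10^-27) · [1²/(4.69 pm)² + 1²/(4.69 pm)² + 2²/(4.69 pm)²].
Evaluating gives E = 7.276×10^-18 J = 45.5 eV.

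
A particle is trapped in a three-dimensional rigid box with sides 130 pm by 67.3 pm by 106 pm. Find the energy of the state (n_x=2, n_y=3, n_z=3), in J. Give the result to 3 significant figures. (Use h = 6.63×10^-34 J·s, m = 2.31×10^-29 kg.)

E = 7.19×10^-18 J

For a 3D rectangular well E = (h²/8m)·Σ n_i²/L_i² = (6.63×10^-34)²/(8·2.31×10^-29) · [2²/(130 pm)² + 3²/(67.3 pm)² + 3²/(106 pm)²].
Evaluating gives E = 7.19×10^-18 J.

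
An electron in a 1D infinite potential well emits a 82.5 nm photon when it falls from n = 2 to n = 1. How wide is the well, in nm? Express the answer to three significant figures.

L = 0.274 nm

The photon carries ΔE = hc/λ = 6.626×10^-34·2.998×10^8/8.25×10^-8 m = 2.408×10^-18 J.
Since ΔE = (2² − 1²)E_1, E_1 = 8.027×10^-19 J, and L = h/√(8m_eE_1) = 2.74×10^-10 m = 0.274 nm.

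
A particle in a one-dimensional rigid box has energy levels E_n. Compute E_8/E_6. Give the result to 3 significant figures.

1.78

E_n ∝ n², so E_8/E_6 = 8²/6² = 64/36 = 1.78.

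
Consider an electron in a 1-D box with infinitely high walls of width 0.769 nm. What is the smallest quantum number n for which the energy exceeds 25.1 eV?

n = 7

E_1 = h²/(8m_eL²) = 1.019×10^-19 J = 0.6361 eV.
Need n² > 25.1/0.6361 = 39.46, i.e. n > 6.282.
The smallest integer satisfying this is n = 7.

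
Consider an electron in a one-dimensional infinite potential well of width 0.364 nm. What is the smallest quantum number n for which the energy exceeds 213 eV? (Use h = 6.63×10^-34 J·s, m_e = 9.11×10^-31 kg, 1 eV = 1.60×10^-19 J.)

E_1 = h²/(8m_eL²) = 4.552×10^-19 J = 2.845 eV.
Need n² > 213/2.845 = 74.87, i.e. n > 8.653.
The smallest integer satisfying this is n = 9.

n = 9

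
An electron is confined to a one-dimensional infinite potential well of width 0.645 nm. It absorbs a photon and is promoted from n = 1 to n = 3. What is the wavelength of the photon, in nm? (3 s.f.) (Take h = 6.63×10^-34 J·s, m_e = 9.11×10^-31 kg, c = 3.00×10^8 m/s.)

E_1 = h²/(8m_eL²) = 1.450×10^-19 J, so ΔE = (3² − 1²)E_1 = 1.160×10^-18 J.
λ = hc/ΔE = (6.63×10^-34·3.00×10^8)/1.160×10^-18 = 1.71×10^-7 m = 171 nm.

λ = 171 nm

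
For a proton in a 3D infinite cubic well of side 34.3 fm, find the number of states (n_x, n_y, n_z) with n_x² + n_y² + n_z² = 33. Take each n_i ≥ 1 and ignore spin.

degeneracy = 6

The level has n_x² + n_y² + n_z² = 33. The ordered positive-integer solutions are (1, 4, 4), (2, 2, 5), (2, 5, 2), (4, 1, 4), (4, 4, 1), (5, 2, 2).
That gives 6 states.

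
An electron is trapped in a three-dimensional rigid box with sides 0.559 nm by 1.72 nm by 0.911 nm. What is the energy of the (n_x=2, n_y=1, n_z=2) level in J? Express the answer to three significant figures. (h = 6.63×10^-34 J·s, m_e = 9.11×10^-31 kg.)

For a 3D rectangular well E = (h²/8m_e)·Σ n_i²/L_i² = (6.63×10^-34)²/(8·9.11×10^-31) · [2²/(0.559 nm)² + 1²/(1.72 nm)² + 2²/(0.911 nm)²].
Evaluating gives E = 1.08×10^-18 J.

E = 1.08×10^-18 J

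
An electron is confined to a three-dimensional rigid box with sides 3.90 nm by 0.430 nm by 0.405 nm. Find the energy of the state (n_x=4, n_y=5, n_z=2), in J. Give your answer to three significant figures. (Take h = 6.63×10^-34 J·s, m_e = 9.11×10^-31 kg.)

For a 3D rectangular well E = (h²/8m_e)·Σ n_i²/L_i² = (6.63×10^-34)²/(8·9.11×10^-31) · [4²/(3.90 nm)² + 5²/(0.430 nm)² + 2²/(0.405 nm)²].
Evaluating gives E = 9.69×10^-18 J.

E = 9.69×10^-18 J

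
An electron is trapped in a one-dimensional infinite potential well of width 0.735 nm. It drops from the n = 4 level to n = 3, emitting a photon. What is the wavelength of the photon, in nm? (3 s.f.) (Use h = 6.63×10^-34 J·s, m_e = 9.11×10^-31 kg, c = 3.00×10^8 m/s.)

E_1 = h²/(8m_eL²) = 1.116×10^-19 J, so ΔE = (4² − 3²)E_1 = 7.812×10^-19 J.
λ = hc/ΔE = (6.63×10^-34·3.00×10^8)/7.812×10^-19 = 2.55×10^-7 m = 255 nm.

λ = 255 nm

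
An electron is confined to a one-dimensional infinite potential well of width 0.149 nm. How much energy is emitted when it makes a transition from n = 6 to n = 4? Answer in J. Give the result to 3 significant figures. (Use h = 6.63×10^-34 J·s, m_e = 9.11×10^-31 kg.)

E_1 = h²/(8m_eL²) = 2.717×10^-18 J.
|ΔE| = |6² − 4²|·E_1 = 20·2.717×10^-18 J = 5.43×10^-17 J.

|ΔE| = 5.43×10^-17 J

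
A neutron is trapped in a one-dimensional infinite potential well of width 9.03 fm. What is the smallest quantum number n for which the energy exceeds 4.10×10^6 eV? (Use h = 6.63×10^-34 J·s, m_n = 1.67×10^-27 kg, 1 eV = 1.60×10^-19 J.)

n = 2

E_1 = h²/(8m_nL²) = 4.035×10^-13 J = 2.522×10^6 eV.
Need n² > 4.10×10^6/2.522×10^6 = 1.626, i.e. n > 1.275.
The smallest integer satisfying this is n = 2.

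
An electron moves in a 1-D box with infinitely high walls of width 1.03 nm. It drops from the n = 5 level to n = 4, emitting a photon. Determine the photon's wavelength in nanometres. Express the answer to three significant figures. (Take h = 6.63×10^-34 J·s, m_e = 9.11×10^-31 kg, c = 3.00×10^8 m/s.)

E_1 = h²/(8m_eL²) = 5.685×10^-20 J, so ΔE = (5² − 4²)E_1 = 5.116×10^-19 J.
λ = hc/ΔE = (6.63×10^-34·3.00×10^8)/5.116×10^-19 = 3.89×10^-7 m = 389 nm.

λ = 389 nm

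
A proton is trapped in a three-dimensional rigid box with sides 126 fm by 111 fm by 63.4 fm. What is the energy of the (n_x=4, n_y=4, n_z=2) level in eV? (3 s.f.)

For a 3D rectangular well E = (h²/8m_p)·Σ n_i²/L_i² = (6.626×10^-34)²/(8·1.673×10^-27) · [4²/(126 fm)² + 4²/(111 fm)² + 2²/(63.4 fm)²].
Evaluating gives E = 1.083×10^-13 J = 6.76×10^5 eV.

E = 6.76×10^5 eV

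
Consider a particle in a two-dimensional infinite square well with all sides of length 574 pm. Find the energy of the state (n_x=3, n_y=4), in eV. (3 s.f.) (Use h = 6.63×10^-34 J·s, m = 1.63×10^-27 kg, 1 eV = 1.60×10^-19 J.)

For a 2D rectangular well E = (h²/8m)·Σ n_i²/L_i² = (6.63×10^-34)²/(8·1.63×10^-27) · [3²/(574 pm)² + 4²/(574 pm)²].
Evaluating gives E = 2.558×10^-21 J = 0.0160 eV.

E = 0.0160 eV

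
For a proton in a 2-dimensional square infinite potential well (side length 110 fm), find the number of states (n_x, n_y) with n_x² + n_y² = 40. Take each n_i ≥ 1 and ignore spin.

The level has n_x² + n_y² = 40. The ordered positive-integer solutions are (2, 6), (6, 2).
That gives 2 states.

degeneracy = 2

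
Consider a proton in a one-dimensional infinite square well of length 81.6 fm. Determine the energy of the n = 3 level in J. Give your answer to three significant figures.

E_3 = 4.43×10^-14 J

For an infinite well E_n = n²h²/(8m_pL²), so E_1 = h²/(8m_pL²) = (6.626×10^-34)²/(8·1.673×10^-27·(8.16×10^-14 m)²) = 4.926×10^-15 J.
Then E_3 = 3²·E_1 = 9·4.926×10^-15 J = 4.43×10^-14 J.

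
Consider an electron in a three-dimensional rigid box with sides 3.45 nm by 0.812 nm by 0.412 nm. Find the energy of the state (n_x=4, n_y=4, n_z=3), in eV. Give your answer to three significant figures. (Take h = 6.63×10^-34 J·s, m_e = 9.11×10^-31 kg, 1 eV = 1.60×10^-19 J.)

For a 3D rectangular well E = (h²/8m_e)·Σ n_i²/L_i² = (6.63×10^-34)²/(8·9.11×10^-31) · [4²/(3.45 nm)² + 4²/(0.812 nm)² + 3²/(0.412 nm)²].
Evaluating gives E = 4.743×10^-18 J = 29.6 eV.

E = 29.6 eV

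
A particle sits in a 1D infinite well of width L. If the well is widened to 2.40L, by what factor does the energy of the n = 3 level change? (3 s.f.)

E_n ∝ 1/L², so the energy scales by 1/2.40² = 0.174.

0.174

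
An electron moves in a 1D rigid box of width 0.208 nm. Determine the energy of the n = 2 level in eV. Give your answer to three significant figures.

E_2 = 34.8 eV

For an infinite well E_n = n²h²/(8m_eL²), so E_1 = h²/(8m_eL²) = (6.626×10^-34)²/(8·9.109×10^-31·(2.08×10^-10 m)²) = 1.393×10^-18 J.
Then E_2 = 2²·E_1 = 4·1.393×10^-18 J = 5.572×10^-18 J.
Converting, E_2 = 5.572×10^-18 J / (1.602×10^-19 J/eV) = 34.8 eV.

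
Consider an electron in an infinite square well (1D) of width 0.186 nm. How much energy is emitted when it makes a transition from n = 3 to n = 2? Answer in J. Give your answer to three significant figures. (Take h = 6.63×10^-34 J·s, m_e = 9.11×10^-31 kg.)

E_1 = h²/(8m_eL²) = 1.743×10^-18 J.
|ΔE| = |3² − 2²|·E_1 = 5·1.743×10^-18 J = 8.72×10^-18 J.

|ΔE| = 8.72×10^-18 J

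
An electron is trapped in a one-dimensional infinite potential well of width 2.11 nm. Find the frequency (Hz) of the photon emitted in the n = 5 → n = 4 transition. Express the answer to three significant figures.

f = 1.84×10^14 Hz

E_1 = h²/(8m_eL²) = 1.353×10^-20 J and ΔE = (5² − 4²)E_1 = 1.218×10^-19 J.
f = ΔE/h = 1.218×10^-19/6.626×10^-34 = 1.84×10^14 Hz.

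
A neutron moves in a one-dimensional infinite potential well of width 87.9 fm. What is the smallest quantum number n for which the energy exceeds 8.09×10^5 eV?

E_1 = h²/(8m_nL²) = 4.241×10^-15 J = 2.647×10^4 eV.
Need n² > 8.09×10^5/2.647×10^4 = 30.56, i.e. n > 5.528.
The smallest integer satisfying this is n = 6.

n = 6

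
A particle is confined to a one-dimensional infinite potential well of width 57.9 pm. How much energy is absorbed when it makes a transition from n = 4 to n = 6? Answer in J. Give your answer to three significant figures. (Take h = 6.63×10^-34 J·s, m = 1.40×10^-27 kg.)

|ΔE| = 2.34×10^-19 J

E_1 = h²/(8mL²) = 1.171×10^-20 J.
|ΔE| = |4² − 6²|·E_1 = 20·1.171×10^-20 J = 2.34×10^-19 J.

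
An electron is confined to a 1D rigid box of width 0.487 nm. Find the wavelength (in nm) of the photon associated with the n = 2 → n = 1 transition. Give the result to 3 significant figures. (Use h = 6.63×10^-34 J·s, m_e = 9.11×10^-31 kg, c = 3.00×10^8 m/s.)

E_1 = h²/(8m_eL²) = 2.543×10^-19 J, so ΔE = (2² − 1²)E_1 = 7.629×10^-19 J.
λ = hc/ΔE = (6.63×10^-34·3.00×10^8)/7.629×10^-19 = 2.61×10^-7 m = 261 nm.

λ = 261 nm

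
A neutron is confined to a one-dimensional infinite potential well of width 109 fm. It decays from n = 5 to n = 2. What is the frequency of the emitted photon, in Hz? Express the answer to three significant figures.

E_1 = h²/(8m_nL²) = 2.758×10^-15 J and ΔE = (5² − 2²)E_1 = 5.792×10^-14 J.
f = ΔE/h = 5.792×10^-14/6.626×10^-34 = 8.74×10^19 Hz.

f = 8.74×10^19 Hz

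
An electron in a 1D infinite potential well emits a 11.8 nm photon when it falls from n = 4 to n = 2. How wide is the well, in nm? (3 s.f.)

The photon carries ΔE = hc/λ = 6.626×10^-34·2.998×10^8/1.18×10^-8 m = 1.683×10^-17 J.
Since ΔE = (4² − 2²)E_1, E_1 = 1.403×10^-18 J, and L = h/√(8m_eE_1) = 2.07×10^-10 m = 0.207 nm.

L = 0.207 nm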